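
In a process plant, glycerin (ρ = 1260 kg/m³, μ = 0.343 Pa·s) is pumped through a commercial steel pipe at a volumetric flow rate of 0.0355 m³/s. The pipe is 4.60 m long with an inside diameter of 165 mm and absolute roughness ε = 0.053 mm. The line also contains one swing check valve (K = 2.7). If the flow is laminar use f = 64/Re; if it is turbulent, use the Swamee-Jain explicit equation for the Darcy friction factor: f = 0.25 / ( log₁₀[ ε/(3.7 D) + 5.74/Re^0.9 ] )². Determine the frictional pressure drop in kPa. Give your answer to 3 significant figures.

Cross-sectional area A = πD²/4 = π(0.165)²/4 = 0.02138 m²; mean velocity V = Q/A = 0.0355/0.02138 = 1.66 m/s.
Reynolds number Re = ρVD/μ = 1260 · 1.66 · 0.165 / 0.343 = 1006.
Re < 2300 → laminar flow, so f = 64/Re = 64/1006 = 0.0636 (the turbulent correlation is not needed).
Total minor-loss coefficient ΣK = 1·2.7 = 2.7.
ΔP = [f·L/D + ΣK]·(ρV²/2) = [0.0636·4.6/0.165 + 2.7]·(1260·1.66²/2) = [1.773 + 2.7]·1737 = 7768 Pa.
ΔP = 7768 Pa = 7.77 kPa.

ΔP ≈ 7.77 kPa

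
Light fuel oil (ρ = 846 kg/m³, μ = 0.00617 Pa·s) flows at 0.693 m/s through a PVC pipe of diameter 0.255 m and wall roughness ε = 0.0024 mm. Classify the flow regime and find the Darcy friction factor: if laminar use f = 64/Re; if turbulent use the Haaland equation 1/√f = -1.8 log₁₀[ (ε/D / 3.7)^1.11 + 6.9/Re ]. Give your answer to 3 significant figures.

Re = ρVD/μ = 846·0.693·0.255/0.00617 = 2.423e+04.
Re > 4000 → turbulent. ε/D = 2.4e-06/0.255 = 9.41e-06; Haaland: 1/√f = -1.8 log₁₀[6.17e-07 + 0.000285] = 6.38, so f = 0.02457.

f ≈ 0.0246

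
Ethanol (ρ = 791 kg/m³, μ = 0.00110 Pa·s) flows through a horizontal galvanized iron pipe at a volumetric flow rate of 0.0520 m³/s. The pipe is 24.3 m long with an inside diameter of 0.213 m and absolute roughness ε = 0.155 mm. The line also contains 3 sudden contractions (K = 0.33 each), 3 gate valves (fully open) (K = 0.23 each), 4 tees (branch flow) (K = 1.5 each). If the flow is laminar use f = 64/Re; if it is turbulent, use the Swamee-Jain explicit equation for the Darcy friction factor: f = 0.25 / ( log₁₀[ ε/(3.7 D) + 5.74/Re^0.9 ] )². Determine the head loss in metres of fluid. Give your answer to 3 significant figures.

h_f ≈ 1.08 m

Cross-sectional area A = πD²/4 = π(0.213)²/4 = 0.03563 m²; mean velocity V = Q/A = 0.052/0.03563 = 1.459 m/s.
Reynolds number Re = ρVD/μ = 791 · 1.459 · 0.213 / 0.0011 = 2.235e+05.
Re > 4000 → turbulent. Relative roughness ε/D = 0.000155/0.213 = 0.000728. Swamee-Jain: f = 0.25/(log₁₀[0.000728/3.7 + 5.74/2.235e+05^0.9])² = 0.25/(log₁₀[0.000197 + 8.8e-05])² = 0.25/(-3.546)² = 0.01989.
Total minor-loss coefficient ΣK = 3·0.33 + 3·0.23 + 4·1.5 = 7.68.
ΔP = [f·L/D + ΣK]·(ρV²/2) = [0.01989·24.3/0.213 + 7.68]·(791·1.459²/2) = [2.269 + 7.68]·842.3 = 8380 Pa.
Head loss h_f = ΔP/(ρg) = 8380/(791·9.81) = 1.08 m.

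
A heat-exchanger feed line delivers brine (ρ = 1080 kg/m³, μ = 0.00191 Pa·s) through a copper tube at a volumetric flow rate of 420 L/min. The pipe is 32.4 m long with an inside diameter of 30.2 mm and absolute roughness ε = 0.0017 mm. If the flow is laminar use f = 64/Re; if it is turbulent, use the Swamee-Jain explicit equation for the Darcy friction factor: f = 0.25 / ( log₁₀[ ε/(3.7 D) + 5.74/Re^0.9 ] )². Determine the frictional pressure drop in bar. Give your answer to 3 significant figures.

ΔP ≈ 9.15 bar

Q = 420 L/min = 420/60000 = 0.007 m³/s.
Cross-sectional area A = πD²/4 = π(0.0302)²/4 = 0.0007163 m²; mean velocity V = Q/A = 0.007/0.0007163 = 9.772 m/s.
Reynolds number Re = ρVD/μ = 1080 · 9.772 · 0.0302 / 0.00191 = 1.669e+05.
Re > 4000 → turbulent. Relative roughness ε/D = 1.7e-06/0.0302 = 5.63e-05. Swamee-Jain: f = 0.25/(log₁₀[5.63e-05/3.7 + 5.74/1.669e+05^0.9])² = 0.25/(log₁₀[1.52e-05 + 0.000114])² = 0.25/(-3.887)² = 0.01655.
Darcy-Weisbach: ΔP = f(L/D)(ρV²/2) = 0.01655·(32.4/0.0302)·(1080·9.772²/2) = 0.01655·1073·5.157e+04 = 9.154e+05 Pa.
ΔP = 9.154e+05 Pa = 9.15 bar.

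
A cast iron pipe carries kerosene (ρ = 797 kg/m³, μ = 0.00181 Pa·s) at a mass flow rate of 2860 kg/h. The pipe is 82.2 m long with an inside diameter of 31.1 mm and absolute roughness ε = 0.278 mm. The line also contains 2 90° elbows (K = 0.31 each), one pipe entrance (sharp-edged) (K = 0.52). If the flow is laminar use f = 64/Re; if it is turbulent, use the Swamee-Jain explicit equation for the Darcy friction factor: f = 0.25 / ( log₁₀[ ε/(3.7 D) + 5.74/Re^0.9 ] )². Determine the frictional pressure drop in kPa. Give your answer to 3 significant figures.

ΔP ≈ 74.2 kPa

ṁ = 2860 kg/h = 2860/3600 = 0.7944 kg/s.
A = πD²/4 = π(0.0311)²/4 = 0.0007596 m²; mean velocity V = ṁ/(ρA) = 0.7944/(797 · 0.0007596) = 1.312 m/s.
Reynolds number Re = ρVD/μ = 797 · 1.312 · 0.0311 / 0.00181 = 1.797e+04.
Re > 4000 → turbulent. Relative roughness ε/D = 0.000278/0.0311 = 0.00894. Swamee-Jain: f = 0.25/(log₁₀[0.00894/3.7 + 5.74/1.797e+04^0.9])² = 0.25/(log₁₀[0.00242 + 0.000851])² = 0.25/(-2.486)² = 0.04046.
Total minor-loss coefficient ΣK = 2·0.31 + 1·0.52 = 1.14.
ΔP = [f·L/D + ΣK]·(ρV²/2) = [0.04046·82.2/0.0311 + 1.14]·(797·1.312²/2) = [106.9 + 1.14]·686.1 = 7.415e+04 Pa.
ΔP = 7.415e+04 Pa = 74.2 kPa.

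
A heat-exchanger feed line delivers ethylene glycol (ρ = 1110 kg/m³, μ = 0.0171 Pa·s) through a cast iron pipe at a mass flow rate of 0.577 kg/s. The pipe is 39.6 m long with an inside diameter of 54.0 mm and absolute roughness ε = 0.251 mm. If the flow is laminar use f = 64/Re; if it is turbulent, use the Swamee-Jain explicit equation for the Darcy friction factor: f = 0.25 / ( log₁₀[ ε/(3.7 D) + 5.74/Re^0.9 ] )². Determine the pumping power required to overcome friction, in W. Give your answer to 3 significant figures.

A = πD²/4 = π(0.054)²/4 = 0.00229 m²; mean velocity V = ṁ/(ρA) = 0.577/(1110 · 0.00229) = 0.227 m/s.
Reynolds number Re = ρVD/μ = 1110 · 0.227 · 0.054 / 0.0171 = 795.6.
Re < 2300 → laminar flow, so f = 64/Re = 64/795.6 = 0.08044 (the turbulent correlation is not needed).
Darcy-Weisbach: ΔP = f(L/D)(ρV²/2) = 0.08044·(39.6/0.054)·(1110·0.227²/2) = 0.08044·733.3·28.59 = 1687 Pa.
Q = ṁ/ρ = 0.577/1110 = 0.0005198 m³/s.
Pumping power P = QΔP = 0.0005198·1687 = 0.8768 W = 0.877 W.

P ≈ 0.877 W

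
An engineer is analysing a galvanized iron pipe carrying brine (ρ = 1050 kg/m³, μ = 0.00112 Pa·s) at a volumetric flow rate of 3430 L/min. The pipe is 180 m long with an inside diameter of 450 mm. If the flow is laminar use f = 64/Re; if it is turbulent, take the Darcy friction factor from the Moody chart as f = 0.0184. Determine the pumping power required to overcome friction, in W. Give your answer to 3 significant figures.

P ≈ 28.5 W

Q = 3430 L/min = 3430/60000 = 0.05717 m³/s.
Cross-sectional area A = πD²/4 = π(0.45)²/4 = 0.159 m²; mean velocity V = Q/A = 0.05717/0.159 = 0.3594 m/s.
Reynolds number Re = ρVD/μ = 1050 · 0.3594 · 0.45 / 0.00112 = 1.516e+05.
Re > 4000 → turbulent; use the Moody-chart value f = 0.0184.
Darcy-Weisbach: ΔP = f(L/D)(ρV²/2) = 0.0184·(180/0.45)·(1050·0.3594²/2) = 0.0184·400·67.83 = 499.2 Pa.
Pumping power P = QΔP = 0.05717·499.2 = 28.54 W = 28.5 W.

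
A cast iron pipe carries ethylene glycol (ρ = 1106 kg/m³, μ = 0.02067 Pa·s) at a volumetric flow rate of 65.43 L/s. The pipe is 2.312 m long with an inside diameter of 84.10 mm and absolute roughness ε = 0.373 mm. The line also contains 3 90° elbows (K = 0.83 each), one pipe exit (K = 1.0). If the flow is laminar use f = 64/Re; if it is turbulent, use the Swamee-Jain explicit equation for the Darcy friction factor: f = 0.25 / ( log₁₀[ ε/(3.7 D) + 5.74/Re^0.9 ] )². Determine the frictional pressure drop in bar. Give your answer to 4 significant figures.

ΔP ≈ 3.342 bar

Q = 65.43 L/s = 65.43/1000 = 0.06543 m³/s.
Cross-sectional area A = πD²/4 = π(0.0841)²/4 = 0.005555 m²; mean velocity V = Q/A = 0.06543/0.005555 = 11.78 m/s.
Reynolds number Re = ρVD/μ = 1106 · 11.78 · 0.0841 / 0.0207 = 5.3e+04.
Re > 4000 → turbulent. Relative roughness ε/D = 0.000373/0.0841 = 0.00444. Swamee-Jain: f = 0.25/(log₁₀[0.00444/3.7 + 5.74/5.3e+04^0.9])² = 0.25/(log₁₀[0.0012 + 0.000321])² = 0.25/(-2.818)² = 0.03148.
Total minor-loss coefficient ΣK = 3·0.83 + 1·1 = 3.49.
ΔP = [f·L/D + ΣK]·(ρV²/2) = [0.03148·2.312/0.0841 + 3.49]·(1106·11.78²/2) = [0.8654 + 3.49]·7.672e+04 = 3.342e+05 Pa.
ΔP = 3.342e+05 Pa = 3.342 bar.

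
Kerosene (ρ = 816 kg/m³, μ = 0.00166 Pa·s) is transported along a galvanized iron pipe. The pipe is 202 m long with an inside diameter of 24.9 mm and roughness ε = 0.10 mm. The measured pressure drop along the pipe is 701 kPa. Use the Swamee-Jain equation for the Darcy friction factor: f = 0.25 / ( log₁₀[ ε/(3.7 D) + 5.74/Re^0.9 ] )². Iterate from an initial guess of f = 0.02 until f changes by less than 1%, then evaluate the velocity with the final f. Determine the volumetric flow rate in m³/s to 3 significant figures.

Rearranging Darcy-Weisbach: V = √(2·ΔP·D/(f·L·ρ)). With ε/D = 0.0001/0.0249 = 0.00402, iterate starting from f = 0.02:
  f = 0.02 → V = √(2·7.01e+05·0.0249/(0.02·202·816)) = 3.254 m/s; Re = ρVD/μ = 3.983e+04; f → 0.03136
  f = 0.03136 → V = 2.599 m/s; Re = 3.181e+04; f → 0.03195
  f = 0.03195 → V = 2.575 m/s; Re = 3.152e+04; f → 0.03197
Converged (Δf/f < 1%). With the final f = 0.03197: V = √(2·7.01e+05·0.0249/(0.03197·202·816)) = 2.574 m/s.
Q = V·A = 2.574·(π/4·0.0249²) = 0.001253 m³/s = 0.00125 m³/s.

Q ≈ 0.00125 m³/s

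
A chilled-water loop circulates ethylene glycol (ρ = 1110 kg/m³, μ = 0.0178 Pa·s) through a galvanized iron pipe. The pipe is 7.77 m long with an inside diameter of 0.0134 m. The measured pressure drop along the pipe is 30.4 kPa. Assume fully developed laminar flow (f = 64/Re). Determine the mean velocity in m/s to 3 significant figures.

V ≈ 1.23 m/s

For laminar flow, f = 64/Re with Re = ρVD/μ, so Darcy-Weisbach reduces to ΔP = 32μLV/D². Solving for V: V = ΔP·D²/(32μL) = 3.04e+04·(0.0134)²/(32·0.0178·7.77) = 1.233 m/s.
Check: Re = ρVD/μ = 1110·1.233·0.0134/0.0178 = 1031 < 2300, so the laminar assumption holds.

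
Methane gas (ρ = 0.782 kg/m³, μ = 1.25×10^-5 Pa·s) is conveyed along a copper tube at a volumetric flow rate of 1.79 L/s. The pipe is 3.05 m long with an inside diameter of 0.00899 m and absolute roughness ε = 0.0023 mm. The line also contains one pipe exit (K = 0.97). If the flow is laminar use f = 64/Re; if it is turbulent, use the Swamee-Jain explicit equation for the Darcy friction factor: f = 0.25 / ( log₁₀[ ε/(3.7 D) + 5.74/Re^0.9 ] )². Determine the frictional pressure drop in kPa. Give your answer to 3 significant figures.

ΔP ≈ 3.25 kPa

Q = 1.79 L/s = 1.79/1000 = 0.00179 m³/s.
Cross-sectional area A = πD²/4 = π(0.00899)²/4 = 6.348e-05 m²; mean velocity V = Q/A = 0.00179/6.348e-05 = 28.2 m/s.
Reynolds number Re = ρVD/μ = 0.782 · 28.2 · 0.00899 / 1.25e-05 = 1.586e+04.
Re > 4000 → turbulent. Relative roughness ε/D = 2.3e-06/0.00899 = 0.000256. Swamee-Jain: f = 0.25/(log₁₀[0.000256/3.7 + 5.74/1.586e+04^0.9])² = 0.25/(log₁₀[6.91e-05 + 0.000952])² = 0.25/(-2.991)² = 0.02795.
Total minor-loss coefficient ΣK = 1·0.97 = 0.97.
ΔP = [f·L/D + ΣK]·(ρV²/2) = [0.02795·3.05/0.00899 + 0.97]·(0.782·28.2²/2) = [9.481 + 0.97]·310.9 = 3250 Pa.
ΔP = 3250 Pa = 3.25 kPa.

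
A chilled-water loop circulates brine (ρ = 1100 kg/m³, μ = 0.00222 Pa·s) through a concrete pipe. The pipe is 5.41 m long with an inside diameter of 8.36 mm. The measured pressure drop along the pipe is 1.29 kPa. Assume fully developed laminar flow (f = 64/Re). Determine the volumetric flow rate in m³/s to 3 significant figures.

For laminar flow, f = 64/Re with Re = ρVD/μ, so Darcy-Weisbach reduces to ΔP = 32μLV/D². Solving for V: V = ΔP·D²/(32μL) = 1290·(0.00836)²/(32·0.00222·5.41) = 0.2346 m/s.
Check: Re = ρVD/μ = 1100·0.2346·0.00836/0.00222 = 971.7 < 2300, so the laminar assumption holds.
Q = V·A = 0.2346·(π/4·0.00836²) = 1.288e-05 m³/s = 1.29×10^-5 m³/s.

Q ≈ 1.29×10^-5 m³/s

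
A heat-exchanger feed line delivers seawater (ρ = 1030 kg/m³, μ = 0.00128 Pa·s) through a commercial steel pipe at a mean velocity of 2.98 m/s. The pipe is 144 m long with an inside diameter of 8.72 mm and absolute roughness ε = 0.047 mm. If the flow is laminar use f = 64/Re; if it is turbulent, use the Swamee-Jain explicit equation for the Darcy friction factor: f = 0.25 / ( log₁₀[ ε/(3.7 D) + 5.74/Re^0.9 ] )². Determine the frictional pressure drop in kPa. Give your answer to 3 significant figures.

Reynolds number Re = ρVD/μ = 1030 · 2.98 · 0.00872 / 0.00128 = 2.091e+04.
Re > 4000 → turbulent. Relative roughness ε/D = 4.7e-05/0.00872 = 0.00539. Swamee-Jain: f = 0.25/(log₁₀[0.00539/3.7 + 5.74/2.091e+04^0.9])² = 0.25/(log₁₀[0.00146 + 0.000742])² = 0.25/(-2.658)² = 0.03539.
Darcy-Weisbach: ΔP = f(L/D)(ρV²/2) = 0.03539·(144/0.00872)·(1030·2.98²/2) = 0.03539·1.651e+04·4573 = 2.673e+06 Pa.
ΔP = 2.673e+06 Pa = 2670 kPa.

ΔP ≈ 2670 kPa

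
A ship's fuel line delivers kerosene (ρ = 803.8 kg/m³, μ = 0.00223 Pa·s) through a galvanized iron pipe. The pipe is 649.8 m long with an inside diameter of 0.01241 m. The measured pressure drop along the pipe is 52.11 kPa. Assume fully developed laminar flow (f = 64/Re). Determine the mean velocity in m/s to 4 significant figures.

For laminar flow, f = 64/Re with Re = ρVD/μ, so Darcy-Weisbach reduces to ΔP = 32μLV/D². Solving for V: V = ΔP·D²/(32μL) = 5.211e+04·(0.01241)²/(32·0.00223·649.8) = 0.1731 m/s.
Check: Re = ρVD/μ = 803.8·0.1731·0.01241/0.00223 = 774.2 < 2300, so the laminar assumption holds.

V ≈ 0.1731 m/s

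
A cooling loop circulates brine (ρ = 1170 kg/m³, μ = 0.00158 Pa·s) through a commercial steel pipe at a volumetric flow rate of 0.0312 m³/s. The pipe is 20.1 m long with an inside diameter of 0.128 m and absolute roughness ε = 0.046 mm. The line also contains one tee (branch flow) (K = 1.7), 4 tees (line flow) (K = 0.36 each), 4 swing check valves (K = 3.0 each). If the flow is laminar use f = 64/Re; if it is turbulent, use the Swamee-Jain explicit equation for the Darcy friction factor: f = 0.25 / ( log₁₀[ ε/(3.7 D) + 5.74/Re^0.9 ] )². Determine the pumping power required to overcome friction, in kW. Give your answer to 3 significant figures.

Cross-sectional area A = πD²/4 = π(0.128)²/4 = 0.01287 m²; mean velocity V = Q/A = 0.0312/0.01287 = 2.425 m/s.
Reynolds number Re = ρVD/μ = 1170 · 2.425 · 0.128 / 0.00158 = 2.298e+05.
Re > 4000 → turbulent. Relative roughness ε/D = 4.6e-05/0.128 = 0.000359. Swamee-Jain: f = 0.25/(log₁₀[0.000359/3.7 + 5.74/2.298e+05^0.9])² = 0.25/(log₁₀[9.71e-05 + 8.58e-05])² = 0.25/(-3.738)² = 0.0179.
Total minor-loss coefficient ΣK = 1·1.7 + 4·0.36 + 4·3 = 15.1.
ΔP = [f·L/D + ΣK]·(ρV²/2) = [0.0179·20.1/0.128 + 15.1]·(1170·2.425²/2) = [2.81 + 15.1]·3439 = 6.173e+04 Pa.
Pumping power P = QΔP = 0.0312·6.173e+04 = 1926 W = 1.93 kW.

P ≈ 1.93 kW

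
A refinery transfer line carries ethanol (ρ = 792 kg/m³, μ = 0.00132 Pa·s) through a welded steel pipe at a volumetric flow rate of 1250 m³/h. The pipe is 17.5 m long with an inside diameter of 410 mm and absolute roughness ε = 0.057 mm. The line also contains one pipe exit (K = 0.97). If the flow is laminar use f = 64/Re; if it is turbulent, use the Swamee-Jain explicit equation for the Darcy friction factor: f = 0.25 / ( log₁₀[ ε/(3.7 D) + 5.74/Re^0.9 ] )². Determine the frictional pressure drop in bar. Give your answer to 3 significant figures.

Q = 1250 m³/h = 1250/3600 = 0.3472 m³/s.
Cross-sectional area A = πD²/4 = π(0.41)²/4 = 0.132 m²; mean velocity V = Q/A = 0.3472/0.132 = 2.63 m/s.
Reynolds number Re = ρVD/μ = 792 · 2.63 · 0.41 / 0.00132 = 6.47e+05.
Re > 4000 → turbulent. Relative roughness ε/D = 5.7e-05/0.41 = 0.000139. Swamee-Jain: f = 0.25/(log₁₀[0.000139/3.7 + 5.74/6.47e+05^0.9])² = 0.25/(log₁₀[3.76e-05 + 3.38e-05])² = 0.25/(-4.146)² = 0.01454.
Total minor-loss coefficient ΣK = 1·0.97 = 0.97.
ΔP = [f·L/D + ΣK]·(ρV²/2) = [0.01454·17.5/0.41 + 0.97]·(792·2.63²/2) = [0.6207 + 0.97]·2739 = 4357 Pa.
ΔP = 4357 Pa = 0.0436 bar.

ΔP ≈ 0.0436 bar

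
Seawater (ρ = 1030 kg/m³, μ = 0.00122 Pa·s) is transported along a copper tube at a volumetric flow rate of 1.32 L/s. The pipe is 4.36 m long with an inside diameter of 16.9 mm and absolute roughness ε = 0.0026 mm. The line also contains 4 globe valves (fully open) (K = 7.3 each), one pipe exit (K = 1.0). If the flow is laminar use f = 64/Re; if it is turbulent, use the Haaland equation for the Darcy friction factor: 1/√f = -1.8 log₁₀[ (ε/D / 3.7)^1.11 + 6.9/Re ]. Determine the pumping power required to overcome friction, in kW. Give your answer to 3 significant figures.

Q = 1.32 L/s = 1.32/1000 = 0.00132 m³/s.
Cross-sectional area A = πD²/4 = π(0.0169)²/4 = 0.0002243 m²; mean velocity V = Q/A = 0.00132/0.0002243 = 5.885 m/s.
Reynolds number Re = ρVD/μ = 1030 · 5.885 · 0.0169 / 0.00122 = 8.396e+04.
Re > 4000 → turbulent. Relative roughness ε/D = 2.6e-06/0.0169 = 0.000154. Haaland: 1/√f = -1.8 log₁₀[(0.000154/3.7)^1.11 + 6.9/8.396e+04] = -1.8 log₁₀[1.37e-05 + 8.22e-05] = 7.233, so f = 0.01912.
Total minor-loss coefficient ΣK = 4·7.3 + 1·1 = 30.2.
ΔP = [f·L/D + ΣK]·(ρV²/2) = [0.01912·4.36/0.0169 + 30.2]·(1030·5.885²/2) = [4.932 + 30.2]·1.783e+04 = 6.265e+05 Pa.
Pumping power P = QΔP = 0.00132·6.265e+05 = 827.0 W = 0.827 kW.

P ≈ 0.827 kW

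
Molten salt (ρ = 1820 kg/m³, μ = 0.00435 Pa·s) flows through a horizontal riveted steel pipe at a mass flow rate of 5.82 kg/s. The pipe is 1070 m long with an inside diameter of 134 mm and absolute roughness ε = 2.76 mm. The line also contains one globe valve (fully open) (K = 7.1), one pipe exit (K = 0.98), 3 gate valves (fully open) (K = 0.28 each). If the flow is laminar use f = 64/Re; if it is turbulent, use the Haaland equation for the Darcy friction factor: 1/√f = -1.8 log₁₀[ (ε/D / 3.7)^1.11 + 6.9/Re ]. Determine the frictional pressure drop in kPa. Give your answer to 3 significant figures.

A = πD²/4 = π(0.134)²/4 = 0.0141 m²; mean velocity V = ṁ/(ρA) = 5.82/(1820 · 0.0141) = 0.2268 m/s.
Reynolds number Re = ρVD/μ = 1820 · 0.2268 · 0.134 / 0.00435 = 1.271e+04.
Re > 4000 → turbulent. Relative roughness ε/D = 0.00276/0.134 = 0.0206. Haaland: 1/√f = -1.8 log₁₀[(0.0206/3.7)^1.11 + 6.9/1.271e+04] = -1.8 log₁₀[0.00314 + 0.000543] = 4.38, so f = 0.05213.
Total minor-loss coefficient ΣK = 1·7.1 + 1·0.98 + 3·0.28 = 8.92.
ΔP = [f·L/D + ΣK]·(ρV²/2) = [0.05213·1070/0.134 + 8.92]·(1820·0.2268²/2) = [416.3 + 8.92]·46.79 = 1.989e+04 Pa.
ΔP = 1.989e+04 Pa = 19.9 kPa.

ΔP ≈ 19.9 kPa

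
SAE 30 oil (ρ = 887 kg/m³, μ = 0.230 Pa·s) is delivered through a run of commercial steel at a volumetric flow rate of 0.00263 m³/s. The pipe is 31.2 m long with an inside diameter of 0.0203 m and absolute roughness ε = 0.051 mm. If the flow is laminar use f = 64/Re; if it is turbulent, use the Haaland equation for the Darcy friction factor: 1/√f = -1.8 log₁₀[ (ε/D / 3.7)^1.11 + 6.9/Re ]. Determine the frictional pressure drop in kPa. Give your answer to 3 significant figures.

ΔP ≈ 4530 kPa

Cross-sectional area A = πD²/4 = π(0.0203)²/4 = 0.0003237 m²; mean velocity V = Q/A = 0.00263/0.0003237 = 8.126 m/s.
Reynolds number Re = ρVD/μ = 887 · 8.126 · 0.0203 / 0.23 = 636.2.
Re < 2300 → laminar flow, so f = 64/Re = 64/636.2 = 0.1006 (the turbulent correlation is not needed).
Darcy-Weisbach: ΔP = f(L/D)(ρV²/2) = 0.1006·(31.2/0.0203)·(887·8.126²/2) = 0.1006·1537·2.928e+04 = 4.528e+06 Pa.
ΔP = 4.528e+06 Pa = 4530 kPa.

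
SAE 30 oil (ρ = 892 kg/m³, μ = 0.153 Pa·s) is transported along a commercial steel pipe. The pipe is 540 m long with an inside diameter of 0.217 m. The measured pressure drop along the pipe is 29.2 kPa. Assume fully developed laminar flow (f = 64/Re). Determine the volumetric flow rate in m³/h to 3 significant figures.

For laminar flow, f = 64/Re with Re = ρVD/μ, so Darcy-Weisbach reduces to ΔP = 32μLV/D². Solving for V: V = ΔP·D²/(32μL) = 2.92e+04·(0.217)²/(32·0.153·540) = 0.5201 m/s.
Check: Re = ρVD/μ = 892·0.5201·0.217/0.153 = 658 < 2300, so the laminar assumption holds.
Q = V·A = 0.5201·(π/4·0.217²) = 0.01923 m³/s = 69.2 m³/h.

Q ≈ 69.2 m³/h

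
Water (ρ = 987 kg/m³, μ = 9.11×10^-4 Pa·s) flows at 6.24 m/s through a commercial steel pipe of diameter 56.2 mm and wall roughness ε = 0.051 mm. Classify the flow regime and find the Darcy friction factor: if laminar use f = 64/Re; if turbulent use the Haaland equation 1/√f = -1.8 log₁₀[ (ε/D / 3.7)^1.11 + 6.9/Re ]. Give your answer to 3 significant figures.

Re = ρVD/μ = 987·6.24·0.0562/0.000911 = 3.799e+05.
Re > 4000 → turbulent. ε/D = 5.1e-05/0.0562 = 0.000907; Haaland: 1/√f = -1.8 log₁₀[9.83e-05 + 1.82e-05] = 7.081, so f = 0.01994.

f ≈ 0.0199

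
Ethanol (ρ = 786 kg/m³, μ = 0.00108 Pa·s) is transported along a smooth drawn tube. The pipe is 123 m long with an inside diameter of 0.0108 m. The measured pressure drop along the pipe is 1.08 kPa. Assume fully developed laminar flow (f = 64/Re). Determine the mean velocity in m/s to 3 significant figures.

For laminar flow, f = 64/Re with Re = ρVD/μ, so Darcy-Weisbach reduces to ΔP = 32μLV/D². Solving for V: V = ΔP·D²/(32μL) = 1080·(0.0108)²/(32·0.00108·123) = 0.02963 m/s.
Check: Re = ρVD/μ = 786·0.02963·0.0108/0.00108 = 232.9 < 2300, so the laminar assumption holds.

V ≈ 0.0296 m/s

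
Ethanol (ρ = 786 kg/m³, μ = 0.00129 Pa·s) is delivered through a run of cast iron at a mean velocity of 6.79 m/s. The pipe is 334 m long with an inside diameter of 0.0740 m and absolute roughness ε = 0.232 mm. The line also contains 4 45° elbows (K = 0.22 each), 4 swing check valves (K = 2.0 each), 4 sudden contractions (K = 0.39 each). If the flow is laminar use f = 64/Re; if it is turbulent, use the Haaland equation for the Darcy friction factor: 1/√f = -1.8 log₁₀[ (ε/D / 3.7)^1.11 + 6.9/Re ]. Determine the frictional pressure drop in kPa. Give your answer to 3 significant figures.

Reynolds number Re = ρVD/μ = 786 · 6.79 · 0.074 / 0.00129 = 3.062e+05.
Re > 4000 → turbulent. Relative roughness ε/D = 0.000232/0.074 = 0.00314. Haaland: 1/√f = -1.8 log₁₀[(0.00314/3.7)^1.11 + 6.9/3.062e+05] = -1.8 log₁₀[0.000389 + 2.25e-05] = 6.094, so f = 0.02693.
Total minor-loss coefficient ΣK = 4·0.22 + 4·2 + 4·0.39 = 10.4.
ΔP = [f·L/D + ΣK]·(ρV²/2) = [0.02693·334/0.074 + 10.4]·(786·6.79²/2) = [121.5 + 10.4]·1.812e+04 = 2.391e+06 Pa.
ΔP = 2.391e+06 Pa = 2390 kPa.

ΔP ≈ 2390 kPa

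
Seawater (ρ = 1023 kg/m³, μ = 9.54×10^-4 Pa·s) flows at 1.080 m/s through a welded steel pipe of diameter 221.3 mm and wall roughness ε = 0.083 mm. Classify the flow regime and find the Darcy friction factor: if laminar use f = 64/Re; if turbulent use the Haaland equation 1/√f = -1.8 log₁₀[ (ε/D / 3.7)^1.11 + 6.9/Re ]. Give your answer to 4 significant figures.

Re = ρVD/μ = 1023·1.08·0.2213/0.000954 = 2.563e+05.
Re > 4000 → turbulent. ε/D = 8.3e-05/0.2213 = 0.000375; Haaland: 1/√f = -1.8 log₁₀[3.69e-05 + 2.69e-05] = 7.552, so f = 0.01754.

f ≈ 0.01754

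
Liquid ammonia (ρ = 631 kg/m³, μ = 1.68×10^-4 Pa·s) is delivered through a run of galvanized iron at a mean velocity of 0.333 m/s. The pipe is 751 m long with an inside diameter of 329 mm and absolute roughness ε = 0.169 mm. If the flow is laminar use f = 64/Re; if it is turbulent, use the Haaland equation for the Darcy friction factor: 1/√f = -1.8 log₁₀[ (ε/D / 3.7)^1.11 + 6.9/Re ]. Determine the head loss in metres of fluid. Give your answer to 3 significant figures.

Reynolds number Re = ρVD/μ = 631 · 0.333 · 0.329 / 0.000168 = 4.115e+05.
Re > 4000 → turbulent. Relative roughness ε/D = 0.000169/0.329 = 0.000514. Haaland: 1/√f = -1.8 log₁₀[(0.000514/3.7)^1.11 + 6.9/4.115e+05] = -1.8 log₁₀[5.23e-05 + 1.68e-05] = 7.49, so f = 0.01783.
Darcy-Weisbach: ΔP = f(L/D)(ρV²/2) = 0.01783·(751/0.329)·(631·0.333²/2) = 0.01783·2283·34.99 = 1424 Pa.
Head loss h_f = ΔP/(ρg) = 1424/(631·9.81) = 0.230 m.

h_f ≈ 0.230 m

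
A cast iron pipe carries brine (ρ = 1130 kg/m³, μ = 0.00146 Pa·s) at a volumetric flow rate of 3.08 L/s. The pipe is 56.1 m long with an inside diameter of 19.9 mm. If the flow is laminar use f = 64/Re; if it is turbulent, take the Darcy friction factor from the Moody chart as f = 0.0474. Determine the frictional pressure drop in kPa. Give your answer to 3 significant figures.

Q = 3.08 L/s = 3.08/1000 = 0.00308 m³/s.
Cross-sectional area A = πD²/4 = π(0.0199)²/4 = 0.000311 m²; mean velocity V = Q/A = 0.00308/0.000311 = 9.903 m/s.
Reynolds number Re = ρVD/μ = 1130 · 9.903 · 0.0199 / 0.00146 = 1.525e+05.
Re > 4000 → turbulent; use the Moody-chart value f = 0.0474.
Darcy-Weisbach: ΔP = f(L/D)(ρV²/2) = 0.0474·(56.1/0.0199)·(1130·9.903²/2) = 0.0474·2819·5.541e+04 = 7.404e+06 Pa.
ΔP = 7.404e+06 Pa = 7400 kPa.

ΔP ≈ 7400 kPa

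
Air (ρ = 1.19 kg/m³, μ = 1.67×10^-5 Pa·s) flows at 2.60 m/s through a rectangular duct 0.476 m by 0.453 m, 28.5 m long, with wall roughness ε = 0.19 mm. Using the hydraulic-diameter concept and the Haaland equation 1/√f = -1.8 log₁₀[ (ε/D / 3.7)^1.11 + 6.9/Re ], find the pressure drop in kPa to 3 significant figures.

ΔP ≈ 0.00497 kPa

Hydraulic diameter D_h = 4A/P = 4·(0.476·0.453)/(2·(0.476+0.453)) = 0.8625/1.858 = 0.4642 m.
Re = ρVD_h/μ = 1.19·2.6·0.4642/1.67e-05 = 8.6e+04.
ε/D_h = 0.00019/0.4642 = 0.000409; Haaland gives 1/√f = -1.8 log₁₀[4.06e-05+8.02e-05] = 7.052, so f = 0.02011.
ΔP = f(L/D_h)(ρV²/2) = 0.02011·28.5/0.4642·4.022 = 4.965 Pa.
ΔP = 0.00497 kPa.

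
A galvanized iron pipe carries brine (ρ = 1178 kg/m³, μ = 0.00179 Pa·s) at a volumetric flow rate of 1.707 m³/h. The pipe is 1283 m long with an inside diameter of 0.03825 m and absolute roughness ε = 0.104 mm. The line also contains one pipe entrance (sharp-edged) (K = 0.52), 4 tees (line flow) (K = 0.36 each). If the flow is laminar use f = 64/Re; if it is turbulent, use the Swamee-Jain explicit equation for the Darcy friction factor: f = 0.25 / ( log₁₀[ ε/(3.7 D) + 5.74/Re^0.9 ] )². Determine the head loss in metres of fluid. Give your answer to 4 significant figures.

h_f ≈ 10.21 m

Q = 1.707 m³/h = 1.707/3600 = 0.0004742 m³/s.
Cross-sectional area A = πD²/4 = π(0.03825)²/4 = 0.001149 m²; mean velocity V = Q/A = 0.0004742/0.001149 = 0.4126 m/s.
Reynolds number Re = ρVD/μ = 1178 · 0.4126 · 0.03825 / 0.00179 = 1.039e+04.
Re > 4000 → turbulent. Relative roughness ε/D = 0.000104/0.03825 = 0.00272. Swamee-Jain: f = 0.25/(log₁₀[0.00272/3.7 + 5.74/1.039e+04^0.9])² = 0.25/(log₁₀[0.000735 + 0.00139])² = 0.25/(-2.672)² = 0.03502.
Total minor-loss coefficient ΣK = 1·0.52 + 4·0.36 = 1.96.
ΔP = [f·L/D + ΣK]·(ρV²/2) = [0.03502·1283/0.03825 + 1.96]·(1178·0.4126²/2) = [1175 + 1.96]·100.3 = 1.18e+05 Pa.
Head loss h_f = ΔP/(ρg) = 1.18e+05/(1178·9.81) = 10.21 m.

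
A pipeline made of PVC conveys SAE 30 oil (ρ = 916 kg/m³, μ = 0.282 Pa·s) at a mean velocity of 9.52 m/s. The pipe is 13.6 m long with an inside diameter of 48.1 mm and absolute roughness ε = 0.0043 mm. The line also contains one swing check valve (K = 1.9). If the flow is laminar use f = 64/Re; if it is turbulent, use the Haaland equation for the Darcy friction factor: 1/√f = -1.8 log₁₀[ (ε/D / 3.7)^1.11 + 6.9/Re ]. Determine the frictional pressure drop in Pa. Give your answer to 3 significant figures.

Reynolds number Re = ρVD/μ = 916 · 9.52 · 0.0481 / 0.282 = 1487.
Re < 2300 → laminar flow, so f = 64/Re = 64/1487 = 0.04303 (the turbulent correlation is not needed).
Total minor-loss coefficient ΣK = 1·1.9 = 1.9.
ΔP = [f·L/D + ΣK]·(ρV²/2) = [0.04303·13.6/0.0481 + 1.9]·(916·9.52²/2) = [12.17 + 1.9]·4.151e+04 = 5.839e+05 Pa.

ΔP ≈ 584000 Pa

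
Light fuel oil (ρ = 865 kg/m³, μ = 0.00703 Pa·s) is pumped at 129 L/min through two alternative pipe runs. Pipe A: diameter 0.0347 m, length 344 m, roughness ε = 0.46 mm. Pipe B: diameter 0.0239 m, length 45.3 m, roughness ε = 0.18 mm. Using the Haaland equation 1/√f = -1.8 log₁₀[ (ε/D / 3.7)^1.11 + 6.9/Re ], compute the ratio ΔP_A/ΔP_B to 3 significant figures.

Pipe A: V = Q/A = 0.00215/0.0009457 = 2.273 m/s; Re = 9707; ε/D = 0.0133; Haaland → f = 0.04642; ΔP_A = f(L/D)(ρV²/2) = 1.029e+06 Pa.
Pipe B: V = Q/A = 0.00215/0.0004486 = 4.792 m/s; Re = 1.409e+04; ε/D = 0.00753; Haaland → f = 0.03885; ΔP_B = f(L/D)(ρV²/2) = 7.315e+05 Pa.
ΔP_A/ΔP_B = 1.029e+06/7.315e+05 = 1.41.

ΔP_A/ΔP_B ≈ 1.41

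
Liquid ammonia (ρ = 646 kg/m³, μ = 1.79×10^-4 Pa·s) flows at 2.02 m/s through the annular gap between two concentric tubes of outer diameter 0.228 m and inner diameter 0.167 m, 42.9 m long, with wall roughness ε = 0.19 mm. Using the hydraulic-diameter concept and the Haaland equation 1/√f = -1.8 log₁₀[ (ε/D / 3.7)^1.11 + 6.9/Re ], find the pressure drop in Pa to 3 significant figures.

ΔP ≈ 24800 Pa

Hydraulic diameter D_h = 4A/P = D_o - D_i = 0.228 - 0.167 = 0.061 m.
Re = ρVD_h/μ = 646·2.02·0.061/0.000179 = 4.447e+05.
ε/D_h = 0.00019/0.061 = 0.00311; Haaland gives 1/√f = -1.8 log₁₀[0.000386+1.55e-05] = 6.113, so f = 0.02676.
ΔP = f(L/D_h)(ρV²/2) = 0.02676·42.9/0.061·1318 = 2.481e+04 Pa.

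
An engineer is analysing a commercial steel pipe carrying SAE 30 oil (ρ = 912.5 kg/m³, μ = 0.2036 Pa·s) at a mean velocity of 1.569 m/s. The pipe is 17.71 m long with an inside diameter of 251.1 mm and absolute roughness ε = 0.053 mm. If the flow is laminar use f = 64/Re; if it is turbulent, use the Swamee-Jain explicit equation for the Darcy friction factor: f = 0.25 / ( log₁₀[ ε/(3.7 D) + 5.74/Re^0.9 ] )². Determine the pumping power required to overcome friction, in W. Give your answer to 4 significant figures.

Reynolds number Re = ρVD/μ = 912.5 · 1.569 · 0.2511 / 0.204 = 1766.
Re < 2300 → laminar flow, so f = 64/Re = 64/1766 = 0.03625 (the turbulent correlation is not needed).
Darcy-Weisbach: ΔP = f(L/D)(ρV²/2) = 0.03625·(17.71/0.2511)·(912.5·1.569²/2) = 0.03625·70.53·1123 = 2871 Pa.
Q = V·A = 1.569·0.04952 = 0.0777 m³/s.
Pumping power P = QΔP = 0.0777·2871 = 223.09 W = 223.1 W.

P ≈ 223.1 W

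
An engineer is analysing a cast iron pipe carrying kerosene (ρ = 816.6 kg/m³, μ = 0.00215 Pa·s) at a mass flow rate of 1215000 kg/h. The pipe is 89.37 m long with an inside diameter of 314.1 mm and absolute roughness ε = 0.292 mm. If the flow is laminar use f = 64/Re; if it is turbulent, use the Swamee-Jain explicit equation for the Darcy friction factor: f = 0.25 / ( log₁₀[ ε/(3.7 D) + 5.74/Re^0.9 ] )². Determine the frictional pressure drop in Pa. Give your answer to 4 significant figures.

ΔP ≈ 65780 Pa

ṁ = 1215000 kg/h = 1215000/3600 = 337.5 kg/s.
A = πD²/4 = π(0.3141)²/4 = 0.07749 m²; mean velocity V = ṁ/(ρA) = 337.5/(816.6 · 0.07749) = 5.334 m/s.
Reynolds number Re = ρVD/μ = 816.6 · 5.334 · 0.3141 / 0.00215 = 6.363e+05.
Re > 4000 → turbulent. Relative roughness ε/D = 0.000292/0.3141 = 0.00093. Swamee-Jain: f = 0.25/(log₁₀[0.00093/3.7 + 5.74/6.363e+05^0.9])² = 0.25/(log₁₀[0.000251 + 3.43e-05])² = 0.25/(-3.544)² = 0.0199.
Darcy-Weisbach: ΔP = f(L/D)(ρV²/2) = 0.0199·(89.37/0.3141)·(816.6·5.334²/2) = 0.0199·284.5·1.162e+04 = 6.578e+04 Pa.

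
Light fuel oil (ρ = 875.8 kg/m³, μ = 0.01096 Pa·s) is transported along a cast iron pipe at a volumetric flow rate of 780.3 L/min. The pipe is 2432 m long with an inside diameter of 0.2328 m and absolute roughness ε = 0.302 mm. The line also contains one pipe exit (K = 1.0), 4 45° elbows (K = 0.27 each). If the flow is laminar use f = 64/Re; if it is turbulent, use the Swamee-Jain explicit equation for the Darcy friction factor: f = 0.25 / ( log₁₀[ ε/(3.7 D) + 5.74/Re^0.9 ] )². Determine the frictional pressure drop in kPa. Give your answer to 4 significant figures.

Q = 780.3 L/min = 780.3/60000 = 0.013 m³/s.
Cross-sectional area A = πD²/4 = π(0.2328)²/4 = 0.04257 m²; mean velocity V = Q/A = 0.013/0.04257 = 0.3055 m/s.
Reynolds number Re = ρVD/μ = 875.8 · 0.3055 · 0.2328 / 0.011 = 5684.
Re > 4000 → turbulent. Relative roughness ε/D = 0.000302/0.2328 = 0.0013. Swamee-Jain: f = 0.25/(log₁₀[0.0013/3.7 + 5.74/5684^0.9])² = 0.25/(log₁₀[0.000351 + 0.0024])² = 0.25/(-2.561)² = 0.03812.
Total minor-loss coefficient ΣK = 1·1 + 4·0.27 = 2.08.
ΔP = [f·L/D + ΣK]·(ρV²/2) = [0.03812·2432/0.2328 + 2.08]·(875.8·0.3055²/2) = [398.2 + 2.08]·40.88 = 1.636e+04 Pa.
ΔP = 1.636e+04 Pa = 16.36 kPa.

ΔP ≈ 16.36 kPa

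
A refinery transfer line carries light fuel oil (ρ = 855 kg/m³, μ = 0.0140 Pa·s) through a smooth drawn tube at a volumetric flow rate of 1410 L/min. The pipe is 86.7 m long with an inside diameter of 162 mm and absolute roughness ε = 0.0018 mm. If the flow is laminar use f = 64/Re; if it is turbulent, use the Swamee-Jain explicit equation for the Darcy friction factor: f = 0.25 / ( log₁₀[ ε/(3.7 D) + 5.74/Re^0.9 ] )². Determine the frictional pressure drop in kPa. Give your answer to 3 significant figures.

Q = 1410 L/min = 1410/60000 = 0.0235 m³/s.
Cross-sectional area A = πD²/4 = π(0.162)²/4 = 0.02061 m²; mean velocity V = Q/A = 0.0235/0.02061 = 1.14 m/s.
Reynolds number Re = ρVD/μ = 855 · 1.14 · 0.162 / 0.014 = 1.128e+04.
Re > 4000 → turbulent. Relative roughness ε/D = 1.8e-06/0.162 = 1.11e-05. Swamee-Jain: f = 0.25/(log₁₀[1.11e-05/3.7 + 5.74/1.128e+04^0.9])² = 0.25/(log₁₀[3e-06 + 0.00129])² = 0.25/(-2.887)² = 0.02999.
Darcy-Weisbach: ΔP = f(L/D)(ρV²/2) = 0.02999·(86.7/0.162)·(855·1.14²/2) = 0.02999·535.2·555.7 = 8919 Pa.
ΔP = 8919 Pa = 8.92 kPa.

ΔP ≈ 8.92 kPa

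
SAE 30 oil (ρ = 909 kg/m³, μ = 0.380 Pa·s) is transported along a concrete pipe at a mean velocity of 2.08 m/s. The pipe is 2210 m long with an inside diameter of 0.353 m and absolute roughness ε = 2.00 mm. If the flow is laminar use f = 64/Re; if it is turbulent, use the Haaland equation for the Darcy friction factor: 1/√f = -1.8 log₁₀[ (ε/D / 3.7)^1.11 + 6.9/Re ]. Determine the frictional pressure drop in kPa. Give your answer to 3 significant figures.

ΔP ≈ 449 kPa

Reynolds number Re = ρVD/μ = 909 · 2.08 · 0.353 / 0.38 = 1756.
Re < 2300 → laminar flow, so f = 64/Re = 64/1756 = 0.03644 (the turbulent correlation is not needed).
Darcy-Weisbach: ΔP = f(L/D)(ρV²/2) = 0.03644·(2210/0.353)·(909·2.08²/2) = 0.03644·6261·1966 = 4.486e+05 Pa.
ΔP = 4.486e+05 Pa = 449 kPa.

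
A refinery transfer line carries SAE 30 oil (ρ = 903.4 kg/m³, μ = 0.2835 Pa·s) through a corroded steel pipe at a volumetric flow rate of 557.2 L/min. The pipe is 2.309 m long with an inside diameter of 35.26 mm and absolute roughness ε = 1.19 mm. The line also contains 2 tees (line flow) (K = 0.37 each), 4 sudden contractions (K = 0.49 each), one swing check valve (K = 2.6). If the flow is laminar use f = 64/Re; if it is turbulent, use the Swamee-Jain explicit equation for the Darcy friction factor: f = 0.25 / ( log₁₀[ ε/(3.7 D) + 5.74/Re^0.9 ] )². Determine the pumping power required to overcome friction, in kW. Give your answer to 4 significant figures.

Q = 557.2 L/min = 557.2/60000 = 0.009287 m³/s.
Cross-sectional area A = πD²/4 = π(0.03526)²/4 = 0.0009765 m²; mean velocity V = Q/A = 0.009287/0.0009765 = 9.511 m/s.
Reynolds number Re = ρVD/μ = 903.4 · 9.511 · 0.03526 / 0.283 = 1069.
Re < 2300 → laminar flow, so f = 64/Re = 64/1069 = 0.05989 (the turbulent correlation is not needed).
Total minor-loss coefficient ΣK = 2·0.37 + 4·0.49 + 1·2.6 = 5.3.
ΔP = [f·L/D + ΣK]·(ρV²/2) = [0.05989·2.309/0.03526 + 5.3]·(903.4·9.511²/2) = [3.922 + 5.3]·4.086e+04 = 3.768e+05 Pa.
Pumping power P = QΔP = 0.009287·3.768e+05 = 3499.0 W = 3.499 kW.

P ≈ 3.499 kW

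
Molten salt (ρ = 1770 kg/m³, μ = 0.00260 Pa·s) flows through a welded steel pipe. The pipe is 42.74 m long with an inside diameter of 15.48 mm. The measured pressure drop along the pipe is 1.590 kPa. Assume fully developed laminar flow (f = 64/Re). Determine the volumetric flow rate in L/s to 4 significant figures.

Q ≈ 0.02017 L/s

For laminar flow, f = 64/Re with Re = ρVD/μ, so Darcy-Weisbach reduces to ΔP = 32μLV/D². Solving for V: V = ΔP·D²/(32μL) = 1590·(0.01548)²/(32·0.0026·42.74) = 0.1071 m/s.
Check: Re = ρVD/μ = 1770·0.1071·0.01548/0.0026 = 1129 < 2300, so the laminar assumption holds.
Q = V·A = 0.1071·(π/4·0.01548²) = 2.017e-05 m³/s = 0.02017 L/s.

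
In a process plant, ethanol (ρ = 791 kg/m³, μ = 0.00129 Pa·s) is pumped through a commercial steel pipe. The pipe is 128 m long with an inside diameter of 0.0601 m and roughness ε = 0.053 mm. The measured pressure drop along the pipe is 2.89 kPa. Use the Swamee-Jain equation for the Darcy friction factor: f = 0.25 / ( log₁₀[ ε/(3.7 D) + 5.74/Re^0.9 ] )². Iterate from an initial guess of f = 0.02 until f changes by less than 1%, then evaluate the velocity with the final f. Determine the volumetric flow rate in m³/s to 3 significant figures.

Q ≈ 9.45×10^-4 m³/s

Rearranging Darcy-Weisbach: V = √(2·ΔP·D/(f·L·ρ)). With ε/D = 5.3e-05/0.0601 = 0.000882, iterate starting from f = 0.02:
  f = 0.02 → V = √(2·2890·0.0601/(0.02·128·791)) = 0.4142 m/s; Re = ρVD/μ = 1.526e+04; f → 0.02948
  f = 0.02948 → V = 0.3412 m/s; Re = 1.257e+04; f → 0.03077
  f = 0.03077 → V = 0.3339 m/s; Re = 1.231e+04; f → 0.03092
Converged (Δf/f < 1%). With the final f = 0.03092: V = √(2·2890·0.0601/(0.03092·128·791)) = 0.3331 m/s.
Q = V·A = 0.3331·(π/4·0.0601²) = 0.0009449 m³/s = 9.45×10^-4 m³/s.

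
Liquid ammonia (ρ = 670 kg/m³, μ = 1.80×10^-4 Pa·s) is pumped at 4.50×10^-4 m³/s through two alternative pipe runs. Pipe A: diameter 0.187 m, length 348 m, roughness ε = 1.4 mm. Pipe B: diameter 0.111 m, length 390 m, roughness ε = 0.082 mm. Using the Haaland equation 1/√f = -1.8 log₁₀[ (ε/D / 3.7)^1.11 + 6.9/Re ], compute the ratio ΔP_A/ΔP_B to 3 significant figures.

ΔP_A/ΔP_B ≈ 0.0954

Pipe A: V = Q/A = 0.00045/0.02746 = 0.01638 m/s; Re = 1.14e+04; ε/D = 0.00749; Haaland → f = 0.0397; ΔP_A = f(L/D)(ρV²/2) = 6.644 Pa.
Pipe B: V = Q/A = 0.00045/0.009677 = 0.0465 m/s; Re = 1.921e+04; ε/D = 0.000739; Haaland → f = 0.02735; ΔP_B = f(L/D)(ρV²/2) = 69.62 Pa.
ΔP_A/ΔP_B = 6.644/69.62 = 0.0954.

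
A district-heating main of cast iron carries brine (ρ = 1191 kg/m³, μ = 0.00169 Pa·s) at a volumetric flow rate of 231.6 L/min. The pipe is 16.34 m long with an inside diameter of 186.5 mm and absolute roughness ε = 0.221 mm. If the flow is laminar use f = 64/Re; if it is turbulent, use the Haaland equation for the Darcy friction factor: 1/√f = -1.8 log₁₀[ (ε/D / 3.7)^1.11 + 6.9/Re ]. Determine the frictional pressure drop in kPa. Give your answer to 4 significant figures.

ΔP ≈ 0.02956 kPa

Q = 231.6 L/min = 231.6/60000 = 0.00386 m³/s.
Cross-sectional area A = πD²/4 = π(0.1865)²/4 = 0.02732 m²; mean velocity V = Q/A = 0.00386/0.02732 = 0.1413 m/s.
Reynolds number Re = ρVD/μ = 1191 · 0.1413 · 0.1865 / 0.00169 = 1.857e+04.
Re > 4000 → turbulent. Relative roughness ε/D = 0.000221/0.1865 = 0.00118. Haaland: 1/√f = -1.8 log₁₀[(0.00118/3.7)^1.11 + 6.9/1.857e+04] = -1.8 log₁₀[0.000132 + 0.000372] = 5.936, so f = 0.02838.
Darcy-Weisbach: ΔP = f(L/D)(ρV²/2) = 0.02838·(16.34/0.1865)·(1191·0.1413²/2) = 0.02838·87.61·11.89 = 29.56 Pa.
ΔP = 29.56 Pa = 0.02956 kPa.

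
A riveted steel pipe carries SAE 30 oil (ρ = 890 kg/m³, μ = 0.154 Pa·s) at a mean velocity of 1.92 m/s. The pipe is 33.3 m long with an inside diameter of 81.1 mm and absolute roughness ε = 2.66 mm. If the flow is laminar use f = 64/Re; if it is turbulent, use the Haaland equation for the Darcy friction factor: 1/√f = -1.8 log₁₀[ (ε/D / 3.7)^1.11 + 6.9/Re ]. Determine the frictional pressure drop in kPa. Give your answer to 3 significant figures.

ΔP ≈ 47.9 kPa

Reynolds number Re = ρVD/μ = 890 · 1.92 · 0.0811 / 0.154 = 899.9.
Re < 2300 → laminar flow, so f = 64/Re = 64/899.9 = 0.07112 (the turbulent correlation is not needed).
Darcy-Weisbach: ΔP = f(L/D)(ρV²/2) = 0.07112·(33.3/0.0811)·(890·1.92²/2) = 0.07112·410.6·1640 = 4.79e+04 Pa.
ΔP = 4.79e+04 Pa = 47.9 kPa.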